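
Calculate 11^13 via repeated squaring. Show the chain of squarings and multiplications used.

Computing 11^13 by squaring (build up from 11^1; each line after the first costs one multiplication):

11^1 = 11
11^2 = (11^1)^2 = 11^2 = 121
11^3 = 11 * 11^2 = 11 * 121 = 1331
11^6 = (11^3)^2 = 1331^2 = 1771561
11^12 = (11^6)^2 = 1771561^2 = 3138428376721
11^13 = 11 * 11^12 = 11 * 3138428376721 = 34522712143931

Result: 34522712143931
Multiplications needed: 5 (5 lines after 11^1)

11^13 = 34522712143931. Using exponentiation by squaring, this requires 5 multiplications. The key idea: if the exponent is even, square the half-power; if odd, multiply by the base once.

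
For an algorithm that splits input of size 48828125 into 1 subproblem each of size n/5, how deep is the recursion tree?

For divide and conquer with division factor 5:

Problem sizes at each level:
Level 0: 48828125
Level 1: 9765625
Level 2: 1953125
Level 3: 390625
Level 4: 78125
Level 5: 15625
Level 6: 3125
Level 7: 625
Level 8: 125
Level 9: 25
Level 10: 5
Level 11: 1

The root is level 0 and the size-1 base case is level 11 (the tree spans levels 0 through 11, i.e. 12 levels counting the root), so the depth is the number of divisions: log_5(48828125) = 11

The recursion tree depth is log_5(48828125) = 11. At each level, the problem size is divided by 5, so it takes 11 divisions to reduce to a base case of size 1. The algorithm makes 1 recursive call at each level.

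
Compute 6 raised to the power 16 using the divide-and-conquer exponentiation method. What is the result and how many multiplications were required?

Computing 6^16 by squaring (build up from 6^1; each line after the first costs one multiplication):

6^1 = 6
6^2 = (6^1)^2 = 6^2 = 36
6^4 = (6^2)^2 = 36^2 = 1296
6^8 = (6^4)^2 = 1296^2 = 1679616
6^16 = (6^8)^2 = 1679616^2 = 2821109907456

Result: 2821109907456
Multiplications needed: 4 (4 lines after 6^1)

6^16 = 2821109907456. Using exponentiation by squaring, this requires 4 multiplications. The key idea: if the exponent is even, square the half-power; if odd, multiply by the base once.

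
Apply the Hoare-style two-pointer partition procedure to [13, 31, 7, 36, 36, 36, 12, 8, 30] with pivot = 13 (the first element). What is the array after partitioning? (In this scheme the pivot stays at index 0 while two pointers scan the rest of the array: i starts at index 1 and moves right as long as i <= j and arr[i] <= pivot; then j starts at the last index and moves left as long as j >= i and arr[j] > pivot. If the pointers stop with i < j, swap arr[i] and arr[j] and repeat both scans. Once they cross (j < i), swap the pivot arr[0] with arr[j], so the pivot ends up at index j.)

Hoare-style two-pointer partition with pivot = 13:

Initial array: [13, 31, 7, 36, 36, 36, 12, 8, 30]

Pointers start at i = 1, j = 8.
i stops at index 1 (arr[1]=31 > 13), j stops at index 7 (arr[7]=8 <= 13): swap arr[1] and arr[7], array becomes [13, 8, 7, 36, 36, 36, 12, 31, 30]
i stops at index 3 (arr[3]=36 > 13), j stops at index 6 (arr[6]=12 <= 13): swap arr[3] and arr[6], array becomes [13, 8, 7, 12, 36, 36, 36, 31, 30]
i ends at 4, j ends at 3: the pointers have crossed (j < i), so scanning stops.

Swap pivot arr[0] with arr[3] to place pivot at position 3: [12, 8, 7, 13, 36, 36, 36, 31, 30]
Pivot position: 3

After partitioning with pivot 13, the array becomes [12, 8, 7, 13, 36, 36, 36, 31, 30]. The pivot is placed at index 3. All elements to the left of the pivot are <= 13, and all elements to the right are > 13.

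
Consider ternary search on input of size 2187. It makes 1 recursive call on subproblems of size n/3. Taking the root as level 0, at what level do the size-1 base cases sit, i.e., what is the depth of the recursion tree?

For divide and conquer with division factor 3:

Problem sizes at each level:
Level 0: 2187
Level 1: 729
Level 2: 243
Level 3: 81
Level 4: 27
Level 5: 9
Level 6: 3
Level 7: 1

The root is level 0 and the size-1 base case is level 7 (the tree spans levels 0 through 7, i.e. 8 levels counting the root), so the depth is the number of divisions: log_3(2187) = 7

The recursion tree depth is log_3(2187) = 7. At each level, the problem size is divided by 3, so it takes 7 divisions to reduce to a base case of size 1. The algorithm makes 1 recursive call at each level.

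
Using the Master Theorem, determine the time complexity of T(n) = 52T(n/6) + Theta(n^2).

Master Theorem for T(n) = 52T(n/6) + O(n^2):

a = 52, b = 6, c = 2
log_b(a) = log_6(52) = 2.2052

Case 1: c = 2 < log_6(52) = 2.2052
T(n) = O(n^(log_6 52))

For T(n) = 52T(n/6) + O(n^2): log_6(52) = 2.2052. This is Case 1 of the Master Theorem (c < log_b(a), work dominated by leaves), giving O(n^(log_6 52)).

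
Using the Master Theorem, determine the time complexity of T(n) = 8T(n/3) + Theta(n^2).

Master Theorem for T(n) = 8T(n/3) + O(n^2):

a = 8, b = 3, c = 2
log_b(a) = log_3(8) = 1.8928

Case 3: c = 2 > log_3(8) = 1.8928
T(n) = O(n^2) = O(n^2)

For T(n) = 8T(n/3) + O(n^2): log_3(8) = 1.8928. This is Case 3 of the Master Theorem (c > log_b(a), work dominated by root), giving O(n^2).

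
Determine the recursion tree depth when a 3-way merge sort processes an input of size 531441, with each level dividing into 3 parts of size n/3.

For divide and conquer with division factor 3:

Problem sizes at each level:
Level 0: 531441
Level 1: 177147
Level 2: 59049
Level 3: 19683
Level 4: 6561
Level 5: 2187
Level 6: 729
Level 7: 243
Level 8: 81
Level 9: 27
Level 10: 9
Level 11: 3
Level 12: 1

The root is level 0 and the size-1 base case is level 12 (the tree spans levels 0 through 12, i.e. 13 levels counting the root), so the depth is the number of divisions: log_3(531441) = 12

The recursion tree depth is log_3(531441) = 12. At each level, the problem size is divided by 3, so it takes 12 divisions to reduce to a base case of size 1. The algorithm makes 3 recursive calls at each level.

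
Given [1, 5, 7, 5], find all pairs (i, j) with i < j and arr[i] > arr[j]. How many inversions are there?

Finding inversions in [1, 5, 7, 5]:

(2, 3): arr[2]=7 > arr[3]=5

Total inversions: 1

The array has 1 inversion(s): (2,3). Each pair (i,j) satisfies i < j and arr[i] > arr[j].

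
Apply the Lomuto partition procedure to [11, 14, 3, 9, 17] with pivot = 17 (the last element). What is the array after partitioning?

Lomuto partition with pivot = 17:

Initial array: [11, 14, 3, 9, 17]

arr[0]=11 <= 17: swap with position 0, array becomes [11, 14, 3, 9, 17]
arr[1]=14 <= 17: swap with position 1, array becomes [11, 14, 3, 9, 17]
arr[2]=3 <= 17: swap with position 2, array becomes [11, 14, 3, 9, 17]
arr[3]=9 <= 17: swap with position 3, array becomes [11, 14, 3, 9, 17]

Place pivot at position 4: [11, 14, 3, 9, 17]
Pivot position: 4

After partitioning with pivot 17, the array becomes [11, 14, 3, 9, 17]. The pivot is placed at index 4. All elements to the left of the pivot are <= 17, and all elements to the right are > 17.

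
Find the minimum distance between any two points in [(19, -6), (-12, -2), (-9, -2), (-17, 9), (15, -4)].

Computing all pairwise distances among 5 points:

d((19, -6), (-12, -2)) = 31.257
d((19, -6), (-9, -2)) = 28.2843
d((19, -6), (-17, 9)) = 39.0
d((19, -6), (15, -4)) = 4.4721
d((-12, -2), (-9, -2)) = 3.0 <-- minimum
d((-12, -2), (-17, 9)) = 12.083
d((-12, -2), (15, -4)) = 27.074
d((-9, -2), (-17, 9)) = 13.6015
d((-9, -2), (15, -4)) = 24.0832
d((-17, 9), (15, -4)) = 34.5398

Closest pair: (-12, -2) and (-9, -2) with distance 3.0

The closest pair is (-12, -2) and (-9, -2) with Euclidean distance 3.0. For 5 points, brute-force pairwise comparison is shown above. For large n, the divide-and-conquer algorithm (sort by x, recurse on halves, check the dividing strip) achieves O(n log n).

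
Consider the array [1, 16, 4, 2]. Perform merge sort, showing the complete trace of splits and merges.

Merge sort trace:

Split: [1, 16, 4, 2] -> [1, 16] and [4, 2]
  Split: [1, 16] -> [1] and [16]
  Merge: [1] + [16] -> [1, 16]
  Split: [4, 2] -> [4] and [2]
  Merge: [4] + [2] -> [2, 4]
Merge: [1, 16] + [2, 4] -> [1, 2, 4, 16]

Final sorted array: [1, 2, 4, 16]

The merge sort proceeds by recursively splitting the array and merging sorted halves.
After all merges, the sorted array is [1, 2, 4, 16].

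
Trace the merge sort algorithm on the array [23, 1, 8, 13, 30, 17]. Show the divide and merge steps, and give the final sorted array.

Merge sort trace:

Split: [23, 1, 8, 13, 30, 17] -> [23, 1, 8] and [13, 30, 17]
  Split: [23, 1, 8] -> [23] and [1, 8]
    Split: [1, 8] -> [1] and [8]
    Merge: [1] + [8] -> [1, 8]
  Merge: [23] + [1, 8] -> [1, 8, 23]
  Split: [13, 30, 17] -> [13] and [30, 17]
    Split: [30, 17] -> [30] and [17]
    Merge: [30] + [17] -> [17, 30]
  Merge: [13] + [17, 30] -> [13, 17, 30]
Merge: [1, 8, 23] + [13, 17, 30] -> [1, 8, 13, 17, 23, 30]

Final sorted array: [1, 8, 13, 17, 23, 30]

The merge sort proceeds by recursively splitting the array and merging sorted halves.
After all merges, the sorted array is [1, 8, 13, 17, 23, 30].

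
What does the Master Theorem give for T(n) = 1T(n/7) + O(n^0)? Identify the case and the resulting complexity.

Master Theorem for T(n) = 1T(n/7) + O(n^0):

a = 1, b = 7, c = 0
log_b(a) = log_7(1) = 0.0000

Case 2: c = 0 = log_7(1) = 0.0000
T(n) = O(n^0 log n) = O(log n)

For T(n) = 1T(n/7) + O(n^0): log_7(1) = 0.0000. This is Case 2 of the Master Theorem (c = log_b(a), equal work at all levels), giving O(log n).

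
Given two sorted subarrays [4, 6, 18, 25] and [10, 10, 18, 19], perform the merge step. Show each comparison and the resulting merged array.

Merging process:

Compare 4 vs 10: take 4 from left. Merged: [4]
Compare 6 vs 10: take 6 from left. Merged: [4, 6]
Compare 18 vs 10: take 10 from right. Merged: [4, 6, 10]
Compare 18 vs 10: take 10 from right. Merged: [4, 6, 10, 10]
Compare 18 vs 18: take 18 from left. Merged: [4, 6, 10, 10, 18]
Compare 25 vs 18: take 18 from right. Merged: [4, 6, 10, 10, 18, 18]
Compare 25 vs 19: take 19 from right. Merged: [4, 6, 10, 10, 18, 18, 19]
Append remaining from left: [25]. Merged: [4, 6, 10, 10, 18, 18, 19, 25]

Final merged array: [4, 6, 10, 10, 18, 18, 19, 25]
Total comparisons: 7

The merged array is [4, 6, 10, 10, 18, 18, 19, 25], requiring 7 comparisons. The merge step runs in O(n) time where n is the total number of elements.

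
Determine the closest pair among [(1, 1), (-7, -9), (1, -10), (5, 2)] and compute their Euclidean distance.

Computing all pairwise distances among 4 points:

d((1, 1), (-7, -9)) = 12.8062
d((1, 1), (1, -10)) = 11.0
d((1, 1), (5, 2)) = 4.1231 <-- minimum
d((-7, -9), (1, -10)) = 8.0623
d((-7, -9), (5, 2)) = 16.2788
d((1, -10), (5, 2)) = 12.6491

Closest pair: (1, 1) and (5, 2) with distance 4.1231

The closest pair is (1, 1) and (5, 2) with Euclidean distance 4.1231. For 4 points, brute-force pairwise comparison is shown above. For large n, the divide-and-conquer algorithm (sort by x, recurse on halves, check the dividing strip) achieves O(n log n).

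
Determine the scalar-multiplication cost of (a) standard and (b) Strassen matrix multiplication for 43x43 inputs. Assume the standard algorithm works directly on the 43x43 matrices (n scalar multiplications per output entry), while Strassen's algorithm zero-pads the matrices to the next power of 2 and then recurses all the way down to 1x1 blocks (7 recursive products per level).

Matrix multiplication for 43x43 matrices:

Strassen's algorithm requires power-of-2 dimensions. Pad 43x43 to 64x64 (next power of 2).

Standard algorithm: 43^3 = 79507 multiplications
Strassen's algorithm: 7^(log2(64)) = 7^6 = 117649 multiplications
Difference: 79507 - 117649 = -38142 (Strassen uses MORE here due to padding overhead — for small or just-over-power-of-2 n, padding can outweigh the per-level savings)

Standard: 79507 multiplications (43^3). Strassen: 117649 multiplications (7^6, after padding to 64x64). Strassen reduces 8 recursive multiplications to 7 at each level.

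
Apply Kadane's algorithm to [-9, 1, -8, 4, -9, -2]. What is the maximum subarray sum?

Using Kadane's algorithm on [-9, 1, -8, 4, -9, -2]:

Scanning through the array:
Position 1 (value 1): max_ending_here = 1, max_so_far = 1
Position 2 (value -8): max_ending_here = -7, max_so_far = 1
Position 3 (value 4): max_ending_here = 4, max_so_far = 4
Position 4 (value -9): max_ending_here = -5, max_so_far = 4
Position 5 (value -2): max_ending_here = -2, max_so_far = 4

Maximum subarray: [4]
Maximum sum: 4

The maximum subarray is [4] with sum 4. This subarray runs from index 3 to index 3.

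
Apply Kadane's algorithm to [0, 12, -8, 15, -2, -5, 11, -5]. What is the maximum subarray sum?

Using Kadane's algorithm on [0, 12, -8, 15, -2, -5, 11, -5]:

Scanning through the array:
Position 1 (value 12): max_ending_here = 12, max_so_far = 12
Position 2 (value -8): max_ending_here = 4, max_so_far = 12
Position 3 (value 15): max_ending_here = 19, max_so_far = 19
Position 4 (value -2): max_ending_here = 17, max_so_far = 19
Position 5 (value -5): max_ending_here = 12, max_so_far = 19
Position 6 (value 11): max_ending_here = 23, max_so_far = 23
Position 7 (value -5): max_ending_here = 18, max_so_far = 23

Maximum subarray: [0, 12, -8, 15, -2, -5, 11]
Maximum sum: 23

The maximum subarray is [0, 12, -8, 15, -2, -5, 11] with sum 23. This subarray runs from index 0 to index 6.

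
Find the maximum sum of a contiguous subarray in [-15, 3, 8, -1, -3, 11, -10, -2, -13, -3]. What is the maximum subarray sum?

Using Kadane's algorithm on [-15, 3, 8, -1, -3, 11, -10, -2, -13, -3]:

Scanning through the array:
Position 1 (value 3): max_ending_here = 3, max_so_far = 3
Position 2 (value 8): max_ending_here = 11, max_so_far = 11
Position 3 (value -1): max_ending_here = 10, max_so_far = 11
Position 4 (value -3): max_ending_here = 7, max_so_far = 11
Position 5 (value 11): max_ending_here = 18, max_so_far = 18
Position 6 (value -10): max_ending_here = 8, max_so_far = 18
Position 7 (value -2): max_ending_here = 6, max_so_far = 18
Position 8 (value -13): max_ending_here = -7, max_so_far = 18
Position 9 (value -3): max_ending_here = -3, max_so_far = 18

Maximum subarray: [3, 8, -1, -3, 11]
Maximum sum: 18

The maximum subarray is [3, 8, -1, -3, 11] with sum 18. This subarray runs from index 1 to index 5.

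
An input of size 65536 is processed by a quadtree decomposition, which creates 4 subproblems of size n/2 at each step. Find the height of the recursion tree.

For divide and conquer with division factor 2:

Problem sizes at each level:
Level 0: 65536
Level 1: 32768
Level 2: 16384
Level 3: 8192
Level 4: 4096
Level 5: 2048
Level 6: 1024
Level 7: 512
Level 8: 256
Level 9: 128
Level 10: 64
Level 11: 32
Level 12: 16
Level 13: 8
Level 14: 4
Level 15: 2
Level 16: 1

The root is level 0 and the size-1 base case is level 16 (the tree spans levels 0 through 16, i.e. 17 levels counting the root), so the depth is the number of divisions: log_2(65536) = 16

The recursion tree depth is log_2(65536) = 16. At each level, the problem size is divided by 2, so it takes 16 divisions to reduce to a base case of size 1. The algorithm makes 4 recursive calls at each level.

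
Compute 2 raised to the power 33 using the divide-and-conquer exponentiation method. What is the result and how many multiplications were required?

Computing 2^33 by squaring (build up from 2^1; each line after the first costs one multiplication):

2^1 = 2
2^2 = (2^1)^2 = 2^2 = 4
2^4 = (2^2)^2 = 4^2 = 16
2^8 = (2^4)^2 = 16^2 = 256
2^16 = (2^8)^2 = 256^2 = 65536
2^32 = (2^16)^2 = 65536^2 = 4294967296
2^33 = 2 * 2^32 = 2 * 4294967296 = 8589934592

Result: 8589934592
Multiplications needed: 6 (6 lines after 2^1)

2^33 = 8589934592. Using exponentiation by squaring, this requires 6 multiplications. The key idea: if the exponent is even, square the half-power; if odd, multiply by the base once.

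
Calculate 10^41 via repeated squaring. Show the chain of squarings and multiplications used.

Computing 10^41 by squaring (build up from 10^1; each line after the first costs one multiplication):

10^1 = 10
10^2 = (10^1)^2 = 10^2 = 100
10^4 = (10^2)^2 = 100^2 = 10000
10^5 = 10 * 10^4 = 10 * 10000 = 100000
10^10 = (10^5)^2 = 100000^2 = 10000000000
10^20 = (10^10)^2 = 10000000000^2 = 100000000000000000000
10^40 = (10^20)^2 = 100000000000000000000^2 = 10000000000000000000000000000000000000000
10^41 = 10 * 10^40 = 10 * 10000000000000000000000000000000000000000 = 100000000000000000000000000000000000000000

Result: 100000000000000000000000000000000000000000
Multiplications needed: 7 (7 lines after 10^1)

10^41 = 100000000000000000000000000000000000000000. Using exponentiation by squaring, this requires 7 multiplications. The key idea: if the exponent is even, square the half-power; if odd, multiply by the base once.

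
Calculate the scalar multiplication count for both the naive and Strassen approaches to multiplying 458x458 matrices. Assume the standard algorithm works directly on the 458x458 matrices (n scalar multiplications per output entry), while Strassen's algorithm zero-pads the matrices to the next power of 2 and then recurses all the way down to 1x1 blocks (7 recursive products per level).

Matrix multiplication for 458x458 matrices:

Strassen's algorithm requires power-of-2 dimensions. Pad 458x458 to 512x512 (next power of 2).

Standard algorithm: 458^3 = 96071912 multiplications
Strassen's algorithm: 7^(log2(512)) = 7^9 = 40353607 multiplications
Savings: 96071912 - 40353607 = 55718305 multiplications

Standard: 96071912 multiplications (458^3). Strassen: 40353607 multiplications (7^9, after padding to 512x512). Strassen reduces 8 recursive multiplications to 7 at each level.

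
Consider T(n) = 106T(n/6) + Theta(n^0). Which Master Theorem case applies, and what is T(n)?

Master Theorem for T(n) = 106T(n/6) + O(n^0):

a = 106, b = 6, c = 0
log_b(a) = log_6(106) = 2.6027

Case 1: c = 0 < log_6(106) = 2.6027
T(n) = O(n^(log_6 106))

For T(n) = 106T(n/6) + O(n^0): log_6(106) = 2.6027. This is Case 1 of the Master Theorem (c < log_b(a), work dominated by leaves), giving O(n^(log_6 106)).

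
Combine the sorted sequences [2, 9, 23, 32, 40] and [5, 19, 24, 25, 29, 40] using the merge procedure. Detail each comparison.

Merging process:

Compare 2 vs 5: take 2 from left. Merged: [2]
Compare 9 vs 5: take 5 from right. Merged: [2, 5]
Compare 9 vs 19: take 9 from left. Merged: [2, 5, 9]
Compare 23 vs 19: take 19 from right. Merged: [2, 5, 9, 19]
Compare 23 vs 24: take 23 from left. Merged: [2, 5, 9, 19, 23]
Compare 32 vs 24: take 24 from right. Merged: [2, 5, 9, 19, 23, 24]
Compare 32 vs 25: take 25 from right. Merged: [2, 5, 9, 19, 23, 24, 25]
Compare 32 vs 29: take 29 from right. Merged: [2, 5, 9, 19, 23, 24, 25, 29]
Compare 32 vs 40: take 32 from left. Merged: [2, 5, 9, 19, 23, 24, 25, 29, 32]
Compare 40 vs 40: take 40 from left. Merged: [2, 5, 9, 19, 23, 24, 25, 29, 32, 40]
Append remaining from right: [40]. Merged: [2, 5, 9, 19, 23, 24, 25, 29, 32, 40, 40]

Final merged array: [2, 5, 9, 19, 23, 24, 25, 29, 32, 40, 40]
Total comparisons: 10

The merged array is [2, 5, 9, 19, 23, 24, 25, 29, 32, 40, 40], requiring 10 comparisons. The merge step runs in O(n) time where n is the total number of elements.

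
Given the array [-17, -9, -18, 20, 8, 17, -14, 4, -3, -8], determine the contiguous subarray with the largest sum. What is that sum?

Using Kadane's algorithm on [-17, -9, -18, 20, 8, 17, -14, 4, -3, -8]:

Scanning through the array:
Position 1 (value -9): max_ending_here = -9, max_so_far = -9
Position 2 (value -18): max_ending_here = -18, max_so_far = -9
Position 3 (value 20): max_ending_here = 20, max_so_far = 20
Position 4 (value 8): max_ending_here = 28, max_so_far = 28
Position 5 (value 17): max_ending_here = 45, max_so_far = 45
Position 6 (value -14): max_ending_here = 31, max_so_far = 45
Position 7 (value 4): max_ending_here = 35, max_so_far = 45
Position 8 (value -3): max_ending_here = 32, max_so_far = 45
Position 9 (value -8): max_ending_here = 24, max_so_far = 45

Maximum subarray: [20, 8, 17]
Maximum sum: 45

The maximum subarray is [20, 8, 17] with sum 45. This subarray runs from index 3 to index 5.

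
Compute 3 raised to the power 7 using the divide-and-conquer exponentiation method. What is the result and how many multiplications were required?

Computing 3^7 by squaring (build up from 3^1; each line after the first costs one multiplication):

3^1 = 3
3^2 = (3^1)^2 = 3^2 = 9
3^3 = 3 * 3^2 = 3 * 9 = 27
3^6 = (3^3)^2 = 27^2 = 729
3^7 = 3 * 3^6 = 3 * 729 = 2187

Result: 2187
Multiplications needed: 4 (4 lines after 3^1)

3^7 = 2187. Using exponentiation by squaring, this requires 4 multiplications. The key idea: if the exponent is even, square the half-power; if odd, multiply by the base once.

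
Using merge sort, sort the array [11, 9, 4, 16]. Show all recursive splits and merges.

Merge sort trace:

Split: [11, 9, 4, 16] -> [11, 9] and [4, 16]
  Split: [11, 9] -> [11] and [9]
  Merge: [11] + [9] -> [9, 11]
  Split: [4, 16] -> [4] and [16]
  Merge: [4] + [16] -> [4, 16]
Merge: [9, 11] + [4, 16] -> [4, 9, 11, 16]

Final sorted array: [4, 9, 11, 16]

The merge sort proceeds by recursively splitting the array and merging sorted halves.
After all merges, the sorted array is [4, 9, 11, 16].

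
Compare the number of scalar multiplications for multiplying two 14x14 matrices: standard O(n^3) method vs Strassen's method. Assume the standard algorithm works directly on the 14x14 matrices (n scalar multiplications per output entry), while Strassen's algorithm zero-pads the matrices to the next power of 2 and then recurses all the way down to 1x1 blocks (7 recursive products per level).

Matrix multiplication for 14x14 matrices:

Strassen's algorithm requires power-of-2 dimensions. Pad 14x14 to 16x16 (next power of 2).

Standard algorithm: 14^3 = 2744 multiplications
Strassen's algorithm: 7^(log2(16)) = 7^4 = 2401 multiplications
Savings: 2744 - 2401 = 343 multiplications

Standard: 2744 multiplications (14^3). Strassen: 2401 multiplications (7^4, after padding to 16x16). Strassen reduces 8 recursive multiplications to 7 at each level.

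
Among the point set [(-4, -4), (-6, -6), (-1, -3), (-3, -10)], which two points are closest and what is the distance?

Computing all pairwise distances among 4 points:

d((-4, -4), (-6, -6)) = 2.8284 <-- minimum
d((-4, -4), (-1, -3)) = 3.1623
d((-4, -4), (-3, -10)) = 6.0828
d((-6, -6), (-1, -3)) = 5.831
d((-6, -6), (-3, -10)) = 5.0
d((-1, -3), (-3, -10)) = 7.2801

Closest pair: (-4, -4) and (-6, -6) with distance 2.8284

The closest pair is (-4, -4) and (-6, -6) with Euclidean distance 2.8284. For 4 points, brute-force pairwise comparison is shown above. For large n, the divide-and-conquer algorithm (sort by x, recurse on halves, check the dividing strip) achieves O(n log n).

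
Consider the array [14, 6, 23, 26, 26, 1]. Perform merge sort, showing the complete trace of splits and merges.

Merge sort trace:

Split: [14, 6, 23, 26, 26, 1] -> [14, 6, 23] and [26, 26, 1]
  Split: [14, 6, 23] -> [14] and [6, 23]
    Split: [6, 23] -> [6] and [23]
    Merge: [6] + [23] -> [6, 23]
  Merge: [14] + [6, 23] -> [6, 14, 23]
  Split: [26, 26, 1] -> [26] and [26, 1]
    Split: [26, 1] -> [26] and [1]
    Merge: [26] + [1] -> [1, 26]
  Merge: [26] + [1, 26] -> [1, 26, 26]
Merge: [6, 14, 23] + [1, 26, 26] -> [1, 6, 14, 23, 26, 26]

Final sorted array: [1, 6, 14, 23, 26, 26]

The merge sort proceeds by recursively splitting the array and merging sorted halves.
After all merges, the sorted array is [1, 6, 14, 23, 26, 26].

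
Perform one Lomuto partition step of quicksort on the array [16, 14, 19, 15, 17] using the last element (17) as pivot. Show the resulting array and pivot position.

Lomuto partition with pivot = 17:

Initial array: [16, 14, 19, 15, 17]

arr[0]=16 <= 17: swap with position 0, array becomes [16, 14, 19, 15, 17]
arr[1]=14 <= 17: swap with position 1, array becomes [16, 14, 19, 15, 17]
arr[2]=19 > 17: no swap
arr[3]=15 <= 17: swap with position 2, array becomes [16, 14, 15, 19, 17]

Place pivot at position 3: [16, 14, 15, 17, 19]
Pivot position: 3

After partitioning with pivot 17, the array becomes [16, 14, 15, 17, 19]. The pivot is placed at index 3. All elements to the left of the pivot are <= 17, and all elements to the right are > 17.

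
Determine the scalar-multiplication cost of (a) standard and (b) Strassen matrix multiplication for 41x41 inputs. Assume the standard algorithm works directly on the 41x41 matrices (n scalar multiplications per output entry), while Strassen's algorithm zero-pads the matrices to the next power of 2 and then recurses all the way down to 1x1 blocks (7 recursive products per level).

Matrix multiplication for 41x41 matrices:

Strassen's algorithm requires power-of-2 dimensions. Pad 41x41 to 64x64 (next power of 2).

Standard algorithm: 41^3 = 68921 multiplications
Strassen's algorithm: 7^(log2(64)) = 7^6 = 117649 multiplications
Difference: 68921 - 117649 = -48728 (Strassen uses MORE here due to padding overhead — for small or just-over-power-of-2 n, padding can outweigh the per-level savings)

Standard: 68921 multiplications (41^3). Strassen: 117649 multiplications (7^6, after padding to 64x64). Strassen reduces 8 recursive multiplications to 7 at each level.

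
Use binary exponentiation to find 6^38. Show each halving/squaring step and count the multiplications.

Computing 6^38 by squaring (build up from 6^1; each line after the first costs one multiplication):

6^1 = 6
6^2 = (6^1)^2 = 6^2 = 36
6^4 = (6^2)^2 = 36^2 = 1296
6^8 = (6^4)^2 = 1296^2 = 1679616
6^9 = 6 * 6^8 = 6 * 1679616 = 10077696
6^18 = (6^9)^2 = 10077696^2 = 101559956668416
6^19 = 6 * 6^18 = 6 * 101559956668416 = 609359740010496
6^38 = (6^19)^2 = 609359740010496^2 = 371319292745659279662190166016

Result: 371319292745659279662190166016
Multiplications needed: 7 (7 lines after 6^1)

6^38 = 371319292745659279662190166016. Using exponentiation by squaring, this requires 7 multiplications. The key idea: if the exponent is even, square the half-power; if odd, multiply by the base once.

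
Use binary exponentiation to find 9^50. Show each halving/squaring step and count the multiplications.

Computing 9^50 by squaring (build up from 9^1; each line after the first costs one multiplication):

9^1 = 9
9^2 = (9^1)^2 = 9^2 = 81
9^3 = 9 * 9^2 = 9 * 81 = 729
9^6 = (9^3)^2 = 729^2 = 531441
9^12 = (9^6)^2 = 531441^2 = 282429536481
9^24 = (9^12)^2 = 282429536481^2 = 79766443076872509863361
9^25 = 9 * 9^24 = 9 * 79766443076872509863361 = 717897987691852588770249
9^50 = (9^25)^2 = 717897987691852588770249^2 = 515377520732011331036461129765621272702107522001

Result: 515377520732011331036461129765621272702107522001
Multiplications needed: 7 (7 lines after 9^1)

9^50 = 515377520732011331036461129765621272702107522001. Using exponentiation by squaring, this requires 7 multiplications. The key idea: if the exponent is even, square the half-power; if odd, multiply by the base once.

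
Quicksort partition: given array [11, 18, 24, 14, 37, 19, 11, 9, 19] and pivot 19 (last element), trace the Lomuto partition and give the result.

Lomuto partition with pivot = 19:

Initial array: [11, 18, 24, 14, 37, 19, 11, 9, 19]

arr[0]=11 <= 19: swap with position 0, array becomes [11, 18, 24, 14, 37, 19, 11, 9, 19]
arr[1]=18 <= 19: swap with position 1, array becomes [11, 18, 24, 14, 37, 19, 11, 9, 19]
arr[2]=24 > 19: no swap
arr[3]=14 <= 19: swap with position 2, array becomes [11, 18, 14, 24, 37, 19, 11, 9, 19]
arr[4]=37 > 19: no swap
arr[5]=19 <= 19: swap with position 3, array becomes [11, 18, 14, 19, 37, 24, 11, 9, 19]
arr[6]=11 <= 19: swap with position 4, array becomes [11, 18, 14, 19, 11, 24, 37, 9, 19]
arr[7]=9 <= 19: swap with position 5, array becomes [11, 18, 14, 19, 11, 9, 37, 24, 19]

Place pivot at position 6: [11, 18, 14, 19, 11, 9, 19, 24, 37]
Pivot position: 6

After partitioning with pivot 19, the array becomes [11, 18, 14, 19, 11, 9, 19, 24, 37]. The pivot is placed at index 6. All elements to the left of the pivot are <= 19, and all elements to the right are > 19.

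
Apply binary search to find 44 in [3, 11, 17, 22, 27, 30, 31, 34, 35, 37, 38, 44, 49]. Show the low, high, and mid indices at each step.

Binary search for 44 in [3, 11, 17, 22, 27, 30, 31, 34, 35, 37, 38, 44, 49]:

lo=0, hi=12, mid=6, arr[mid]=31 -> 31 < 44, search right half
lo=7, hi=12, mid=9, arr[mid]=37 -> 37 < 44, search right half
lo=10, hi=12, mid=11, arr[mid]=44 -> Found target at index 11!

Binary search finds 44 at index 11 after 3 comparisons. The search repeatedly halves the search space by comparing with the middle element.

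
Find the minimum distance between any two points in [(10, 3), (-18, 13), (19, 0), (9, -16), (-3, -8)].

Computing all pairwise distances among 5 points:

d((10, 3), (-18, 13)) = 29.7321
d((10, 3), (19, 0)) = 9.4868 <-- minimum
d((10, 3), (9, -16)) = 19.0263
d((10, 3), (-3, -8)) = 17.0294
d((-18, 13), (19, 0)) = 39.2173
d((-18, 13), (9, -16)) = 39.6232
d((-18, 13), (-3, -8)) = 25.807
d((19, 0), (9, -16)) = 18.868
d((19, 0), (-3, -8)) = 23.4094
d((9, -16), (-3, -8)) = 14.4222

Closest pair: (10, 3) and (19, 0) with distance 9.4868

The closest pair is (10, 3) and (19, 0) with Euclidean distance 9.4868. For 5 points, brute-force pairwise comparison is shown above. For large n, the divide-and-conquer algorithm (sort by x, recurse on halves, check the dividing strip) achieves O(n log n).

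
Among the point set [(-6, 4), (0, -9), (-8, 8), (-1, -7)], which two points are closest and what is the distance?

Computing all pairwise distances among 4 points:

d((-6, 4), (0, -9)) = 14.3178
d((-6, 4), (-8, 8)) = 4.4721
d((-6, 4), (-1, -7)) = 12.083
d((0, -9), (-8, 8)) = 18.7883
d((0, -9), (-1, -7)) = 2.2361 <-- minimum
d((-8, 8), (-1, -7)) = 16.5529

Closest pair: (0, -9) and (-1, -7) with distance 2.2361

The closest pair is (0, -9) and (-1, -7) with Euclidean distance 2.2361. For 4 points, brute-force pairwise comparison is shown above. For large n, the divide-and-conquer algorithm (sort by x, recurse on halves, check the dividing strip) achieves O(n log n).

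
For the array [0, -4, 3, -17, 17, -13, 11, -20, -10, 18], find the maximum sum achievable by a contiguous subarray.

Using Kadane's algorithm on [0, -4, 3, -17, 17, -13, 11, -20, -10, 18]:

Scanning through the array:
Position 1 (value -4): max_ending_here = -4, max_so_far = 0
Position 2 (value 3): max_ending_here = 3, max_so_far = 3
Position 3 (value -17): max_ending_here = -14, max_so_far = 3
Position 4 (value 17): max_ending_here = 17, max_so_far = 17
Position 5 (value -13): max_ending_here = 4, max_so_far = 17
Position 6 (value 11): max_ending_here = 15, max_so_far = 17
Position 7 (value -20): max_ending_here = -5, max_so_far = 17
Position 8 (value -10): max_ending_here = -10, max_so_far = 17
Position 9 (value 18): max_ending_here = 18, max_so_far = 18

Maximum subarray: [18]
Maximum sum: 18

The maximum subarray is [18] with sum 18. This subarray runs from index 9 to index 9.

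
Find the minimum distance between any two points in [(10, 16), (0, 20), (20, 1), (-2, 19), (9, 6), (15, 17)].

Computing all pairwise distances among 6 points:

d((10, 16), (0, 20)) = 10.7703
d((10, 16), (20, 1)) = 18.0278
d((10, 16), (-2, 19)) = 12.3693
d((10, 16), (9, 6)) = 10.0499
d((10, 16), (15, 17)) = 5.099
d((0, 20), (20, 1)) = 27.5862
d((0, 20), (-2, 19)) = 2.2361 <-- minimum
d((0, 20), (9, 6)) = 16.6433
d((0, 20), (15, 17)) = 15.2971
d((20, 1), (-2, 19)) = 28.4253
d((20, 1), (9, 6)) = 12.083
d((20, 1), (15, 17)) = 16.7631
d((-2, 19), (9, 6)) = 17.0294
d((-2, 19), (15, 17)) = 17.1172
d((9, 6), (15, 17)) = 12.53

Closest pair: (0, 20) and (-2, 19) with distance 2.2361

The closest pair is (0, 20) and (-2, 19) with Euclidean distance 2.2361. For 6 points, brute-force pairwise comparison is shown above. For large n, the divide-and-conquer algorithm (sort by x, recurse on halves, check the dividing strip) achieves O(n log n).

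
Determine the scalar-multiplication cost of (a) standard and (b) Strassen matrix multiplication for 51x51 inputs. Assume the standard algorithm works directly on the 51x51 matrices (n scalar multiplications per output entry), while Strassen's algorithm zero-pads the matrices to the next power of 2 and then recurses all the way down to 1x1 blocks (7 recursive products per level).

Matrix multiplication for 51x51 matrices:

Strassen's algorithm requires power-of-2 dimensions. Pad 51x51 to 64x64 (next power of 2).

Standard algorithm: 51^3 = 132651 multiplications
Strassen's algorithm: 7^(log2(64)) = 7^6 = 117649 multiplications
Savings: 132651 - 117649 = 15002 multiplications

Standard: 132651 multiplications (51^3). Strassen: 117649 multiplications (7^6, after padding to 64x64). Strassen reduces 8 recursive multiplications to 7 at each level.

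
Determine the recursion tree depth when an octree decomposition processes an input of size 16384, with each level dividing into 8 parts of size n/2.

For divide and conquer with division factor 2:

Problem sizes at each level:
Level 0: 16384
Level 1: 8192
Level 2: 4096
Level 3: 2048
Level 4: 1024
Level 5: 512
Level 6: 256
Level 7: 128
Level 8: 64
Level 9: 32
Level 10: 16
Level 11: 8
Level 12: 4
Level 13: 2
Level 14: 1

The root is level 0 and the size-1 base case is level 14 (the tree spans levels 0 through 14, i.e. 15 levels counting the root), so the depth is the number of divisions: log_2(16384) = 14

The recursion tree depth is log_2(16384) = 14. At each level, the problem size is divided by 2, so it takes 14 divisions to reduce to a base case of size 1. The algorithm makes 8 recursive calls at each level.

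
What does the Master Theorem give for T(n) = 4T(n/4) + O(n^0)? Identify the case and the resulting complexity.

Master Theorem for T(n) = 4T(n/4) + O(n^0):

a = 4, b = 4, c = 0
log_b(a) = log_4(4) = 1.0000

Case 1: c = 0 < log_4(4) = 1.0000
T(n) = O(n^(log_4 4)) = O(n)

For T(n) = 4T(n/4) + O(n^0): log_4(4) = 1.0000. This is Case 1 of the Master Theorem (c < log_b(a), work dominated by leaves), giving O(n).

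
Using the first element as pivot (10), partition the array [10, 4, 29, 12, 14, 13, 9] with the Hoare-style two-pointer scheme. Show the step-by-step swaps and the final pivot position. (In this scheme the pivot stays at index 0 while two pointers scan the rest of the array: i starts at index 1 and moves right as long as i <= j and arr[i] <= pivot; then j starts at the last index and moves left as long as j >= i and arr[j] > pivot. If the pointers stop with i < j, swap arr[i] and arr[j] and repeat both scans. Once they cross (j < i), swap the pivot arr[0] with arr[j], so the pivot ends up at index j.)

Hoare-style two-pointer partition with pivot = 10:

Initial array: [10, 4, 29, 12, 14, 13, 9]

Pointers start at i = 1, j = 6.
i stops at index 2 (arr[2]=29 > 10), j stops at index 6 (arr[6]=9 <= 10): swap arr[2] and arr[6], array becomes [10, 4, 9, 12, 14, 13, 29]
i ends at 3, j ends at 2: the pointers have crossed (j < i), so scanning stops.

Swap pivot arr[0] with arr[2] to place pivot at position 2: [9, 4, 10, 12, 14, 13, 29]
Pivot position: 2

After partitioning with pivot 10, the array becomes [9, 4, 10, 12, 14, 13, 29]. The pivot is placed at index 2. All elements to the left of the pivot are <= 10, and all elements to the right are > 10.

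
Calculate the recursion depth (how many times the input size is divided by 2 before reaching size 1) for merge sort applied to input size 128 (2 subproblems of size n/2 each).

For divide and conquer with division factor 2:

Problem sizes at each level:
Level 0: 128
Level 1: 64
Level 2: 32
Level 3: 16
Level 4: 8
Level 5: 4
Level 6: 2
Level 7: 1

The root is level 0 and the size-1 base case is level 7 (the tree spans levels 0 through 7, i.e. 8 levels counting the root), so the depth is the number of divisions: log_2(128) = 7

The recursion tree depth is log_2(128) = 7. At each level, the problem size is divided by 2, so it takes 7 divisions to reduce to a base case of size 1. The algorithm makes 2 recursive calls at each level.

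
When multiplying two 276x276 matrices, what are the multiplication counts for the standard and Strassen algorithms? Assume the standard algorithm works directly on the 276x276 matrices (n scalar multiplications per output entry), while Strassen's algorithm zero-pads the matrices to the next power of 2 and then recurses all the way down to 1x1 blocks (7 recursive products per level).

Matrix multiplication for 276x276 matrices:

Strassen's algorithm requires power-of-2 dimensions. Pad 276x276 to 512x512 (next power of 2).

Standard algorithm: 276^3 = 21024576 multiplications
Strassen's algorithm: 7^(log2(512)) = 7^9 = 40353607 multiplications
Difference: 21024576 - 40353607 = -19329031 (Strassen uses MORE here due to padding overhead — for small or just-over-power-of-2 n, padding can outweigh the per-level savings)

Standard: 21024576 multiplications (276^3). Strassen: 40353607 multiplications (7^9, after padding to 512x512). Strassen reduces 8 recursive multiplications to 7 at each level.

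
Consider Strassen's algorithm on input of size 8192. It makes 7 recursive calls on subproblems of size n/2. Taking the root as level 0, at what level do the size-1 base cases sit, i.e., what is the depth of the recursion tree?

For divide and conquer with division factor 2:

Problem sizes at each level:
Level 0: 8192
Level 1: 4096
Level 2: 2048
Level 3: 1024
Level 4: 512
Level 5: 256
Level 6: 128
Level 7: 64
Level 8: 32
Level 9: 16
Level 10: 8
Level 11: 4
Level 12: 2
Level 13: 1

The root is level 0 and the size-1 base case is level 13 (the tree spans levels 0 through 13, i.e. 14 levels counting the root), so the depth is the number of divisions: log_2(8192) = 13

The recursion tree depth is log_2(8192) = 13. At each level, the problem size is divided by 2, so it takes 13 divisions to reduce to a base case of size 1. The algorithm makes 7 recursive calls at each level.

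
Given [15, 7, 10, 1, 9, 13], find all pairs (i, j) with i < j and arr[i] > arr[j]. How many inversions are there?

Finding inversions in [15, 7, 10, 1, 9, 13]:

(0, 1): arr[0]=15 > arr[1]=7
(0, 2): arr[0]=15 > arr[2]=10
(0, 3): arr[0]=15 > arr[3]=1
(0, 4): arr[0]=15 > arr[4]=9
(0, 5): arr[0]=15 > arr[5]=13
(1, 3): arr[1]=7 > arr[3]=1
(2, 3): arr[2]=10 > arr[3]=1
(2, 4): arr[2]=10 > arr[4]=9

Total inversions: 8

The array has 8 inversion(s): (0,1), (0,2), (0,3), (0,4), (0,5), (1,3), (2,3), (2,4). Each pair (i,j) satisfies i < j and arr[i] > arr[j].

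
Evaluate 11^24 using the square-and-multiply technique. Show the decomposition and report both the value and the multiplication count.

Computing 11^24 by squaring (build up from 11^1; each line after the first costs one multiplication):

11^1 = 11
11^2 = (11^1)^2 = 11^2 = 121
11^3 = 11 * 11^2 = 11 * 121 = 1331
11^6 = (11^3)^2 = 1331^2 = 1771561
11^12 = (11^6)^2 = 1771561^2 = 3138428376721
11^24 = (11^12)^2 = 3138428376721^2 = 9849732675807611094711841

Result: 9849732675807611094711841
Multiplications needed: 5 (5 lines after 11^1)

11^24 = 9849732675807611094711841. Using exponentiation by squaring, this requires 5 multiplications. The key idea: if the exponent is even, square the half-power; if odd, multiply by the base once.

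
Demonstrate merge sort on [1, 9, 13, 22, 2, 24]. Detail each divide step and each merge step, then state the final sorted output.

Merge sort trace:

Split: [1, 9, 13, 22, 2, 24] -> [1, 9, 13] and [22, 2, 24]
  Split: [1, 9, 13] -> [1] and [9, 13]
    Split: [9, 13] -> [9] and [13]
    Merge: [9] + [13] -> [9, 13]
  Merge: [1] + [9, 13] -> [1, 9, 13]
  Split: [22, 2, 24] -> [22] and [2, 24]
    Split: [2, 24] -> [2] and [24]
    Merge: [2] + [24] -> [2, 24]
  Merge: [22] + [2, 24] -> [2, 22, 24]
Merge: [1, 9, 13] + [2, 22, 24] -> [1, 2, 9, 13, 22, 24]

Final sorted array: [1, 2, 9, 13, 22, 24]

The merge sort proceeds by recursively splitting the array and merging sorted halves.
After all merges, the sorted array is [1, 2, 9, 13, 22, 24].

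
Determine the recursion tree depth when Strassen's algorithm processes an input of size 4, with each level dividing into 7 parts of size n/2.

For divide and conquer with division factor 2:

Problem sizes at each level:
Level 0: 4
Level 1: 2
Level 2: 1

The root is level 0 and the size-1 base case is level 2 (the tree spans levels 0 through 2, i.e. 3 levels counting the root), so the depth is the number of divisions: log_2(4) = 2

The recursion tree depth is log_2(4) = 2. At each level, the problem size is divided by 2, so it takes 2 divisions to reduce to a base case of size 1. The algorithm makes 7 recursive calls at each level.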